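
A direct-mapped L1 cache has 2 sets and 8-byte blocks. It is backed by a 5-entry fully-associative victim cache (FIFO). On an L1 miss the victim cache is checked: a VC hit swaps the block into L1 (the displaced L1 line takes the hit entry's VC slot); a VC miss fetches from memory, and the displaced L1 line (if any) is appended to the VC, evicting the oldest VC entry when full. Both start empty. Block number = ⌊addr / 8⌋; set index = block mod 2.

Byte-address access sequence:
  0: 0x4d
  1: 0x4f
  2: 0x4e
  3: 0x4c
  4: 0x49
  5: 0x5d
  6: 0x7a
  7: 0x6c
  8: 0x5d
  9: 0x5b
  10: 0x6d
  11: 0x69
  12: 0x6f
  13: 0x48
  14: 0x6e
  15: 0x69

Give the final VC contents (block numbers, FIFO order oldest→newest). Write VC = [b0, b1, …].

VC = [9, 11, 15]

0: 0x4d (blk 9, set 1) → MISS  vc=[]
1: 0x4f (blk 9, set 1) → L1-HIT  vc=[]
2: 0x4e (blk 9, set 1) → L1-HIT  vc=[]
3: 0x4c (blk 9, set 1) → L1-HIT  vc=[]
4: 0x49 (blk 9, set 1) → L1-HIT  vc=[]
5: 0x5d (blk 11, set 1) → MISS  vc=[9]
6: 0x7a (blk 15, set 1) → MISS  vc=[9, 11]
7: 0x6c (blk 13, set 1) → MISS  vc=[9, 11, 15]
8: 0x5d (blk 11, set 1) → VC-HIT  vc=[9, 13, 15]
9: 0x5b (blk 11, set 1) → L1-HIT  vc=[9, 13, 15]
10: 0x6d (blk 13, set 1) → VC-HIT  vc=[9, 11, 15]
11: 0x69 (blk 13, set 1) → L1-HIT  vc=[9, 11, 15]
12: 0x6f (blk 13, set 1) → L1-HIT  vc=[9, 11, 15]
13: 0x48 (blk 9, set 1) → VC-HIT  vc=[13, 11, 15]
14: 0x6e (blk 13, set 1) → VC-HIT  vc=[9, 11, 15]
15: 0x69 (blk 13, set 1) → L1-HIT  vc=[9, 11, 15]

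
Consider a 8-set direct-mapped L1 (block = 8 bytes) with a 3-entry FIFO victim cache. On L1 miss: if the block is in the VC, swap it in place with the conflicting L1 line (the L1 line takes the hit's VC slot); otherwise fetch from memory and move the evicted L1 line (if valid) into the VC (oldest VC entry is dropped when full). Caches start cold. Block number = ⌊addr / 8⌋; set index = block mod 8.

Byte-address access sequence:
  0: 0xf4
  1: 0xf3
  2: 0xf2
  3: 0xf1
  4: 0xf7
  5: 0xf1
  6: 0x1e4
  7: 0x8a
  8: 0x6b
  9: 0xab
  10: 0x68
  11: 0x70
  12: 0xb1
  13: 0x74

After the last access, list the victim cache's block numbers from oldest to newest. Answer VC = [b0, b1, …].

#0 0xf4→b30/s6 MISS; vc=[]
#1 0xf3→b30/s6 L1-HIT; vc=[]
#2 0xf2→b30/s6 L1-HIT; vc=[]
#3 0xf1→b30/s6 L1-HIT; vc=[]
#4 0xf7→b30/s6 L1-HIT; vc=[]
#5 0xf1→b30/s6 L1-HIT; vc=[]
#6 0x1e4→b60/s4 MISS; vc=[]
#7 0x8a→b17/s1 MISS; vc=[]
#8 0x6b→b13/s5 MISS; vc=[]
#9 0xab→b21/s5 MISS; vc=[13]
#10 0x68→b13/s5 VC-HIT; vc=[21]
#11 0x70→b14/s6 MISS; vc=[21,30]
#12 0xb1→b22/s6 MISS; vc=[21,30,14]
#13 0x74→b14/s6 VC-HIT; vc=[21,30,22]

VC = [21, 30, 22]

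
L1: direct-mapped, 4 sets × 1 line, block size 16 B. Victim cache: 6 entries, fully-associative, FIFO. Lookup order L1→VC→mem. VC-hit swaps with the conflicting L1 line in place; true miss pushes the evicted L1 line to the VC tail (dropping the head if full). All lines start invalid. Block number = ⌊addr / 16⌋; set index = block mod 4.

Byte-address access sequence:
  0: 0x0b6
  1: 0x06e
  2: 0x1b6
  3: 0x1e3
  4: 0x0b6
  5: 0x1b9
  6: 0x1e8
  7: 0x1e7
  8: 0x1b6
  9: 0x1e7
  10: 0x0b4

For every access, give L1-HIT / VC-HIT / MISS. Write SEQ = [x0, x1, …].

#0 0xb6→b11/s3 MISS; vc=[]
#1 0x6e→b6/s2 MISS; vc=[]
#2 0x1b6→b27/s3 MISS; vc=[11]
#3 0x1e3→b30/s2 MISS; vc=[11,6]
#4 0xb6→b11/s3 VC-HIT; vc=[27,6]
#5 0x1b9→b27/s3 VC-HIT; vc=[11,6]
#6 0x1e8→b30/s2 L1-HIT; vc=[11,6]
#7 0x1e7→b30/s2 L1-HIT; vc=[11,6]
#8 0x1b6→b27/s3 L1-HIT; vc=[11,6]
#9 0x1e7→b30/s2 L1-HIT; vc=[11,6]
#10 0xb4→b11/s3 VC-HIT; vc=[27,6]

SEQ = [MISS, MISS, MISS, MISS, VC-HIT, VC-HIT, L1-HIT, L1-HIT, L1-HIT, L1-HIT, VC-HIT]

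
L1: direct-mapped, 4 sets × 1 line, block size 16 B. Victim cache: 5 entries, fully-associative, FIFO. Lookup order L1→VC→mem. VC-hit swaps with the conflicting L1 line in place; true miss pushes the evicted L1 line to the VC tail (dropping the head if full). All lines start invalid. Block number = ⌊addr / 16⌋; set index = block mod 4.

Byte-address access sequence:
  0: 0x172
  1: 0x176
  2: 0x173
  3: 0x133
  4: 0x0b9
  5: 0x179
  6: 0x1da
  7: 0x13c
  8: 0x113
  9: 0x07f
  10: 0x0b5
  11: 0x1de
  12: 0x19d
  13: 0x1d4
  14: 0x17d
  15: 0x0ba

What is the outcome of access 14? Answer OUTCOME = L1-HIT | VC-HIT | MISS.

#0 0x172→b23/s3 MISS; vc=[]
#1 0x176→b23/s3 L1-HIT; vc=[]
#2 0x173→b23/s3 L1-HIT; vc=[]
#3 0x133→b19/s3 MISS; vc=[23]
#4 0xb9→b11/s3 MISS; vc=[23,19]
#5 0x179→b23/s3 VC-HIT; vc=[11,19]
#6 0x1da→b29/s1 MISS; vc=[11,19]
#7 0x13c→b19/s3 VC-HIT; vc=[11,23]
#8 0x113→b17/s1 MISS; vc=[11,23,29]
#9 0x7f→b7/s3 MISS; vc=[11,23,29,19]
#10 0xb5→b11/s3 VC-HIT; vc=[7,23,29,19]
#11 0x1de→b29/s1 VC-HIT; vc=[7,23,17,19]
#12 0x19d→b25/s1 MISS; vc=[7,23,17,19,29]
#13 0x1d4→b29/s1 VC-HIT; vc=[7,23,17,19,25]
#14 0x17d→b23/s3 VC-HIT; vc=[7,11,17,19,25]
#15 0xba→b11/s3 VC-HIT; vc=[7,23,17,19,25]

OUTCOME = VC-HIT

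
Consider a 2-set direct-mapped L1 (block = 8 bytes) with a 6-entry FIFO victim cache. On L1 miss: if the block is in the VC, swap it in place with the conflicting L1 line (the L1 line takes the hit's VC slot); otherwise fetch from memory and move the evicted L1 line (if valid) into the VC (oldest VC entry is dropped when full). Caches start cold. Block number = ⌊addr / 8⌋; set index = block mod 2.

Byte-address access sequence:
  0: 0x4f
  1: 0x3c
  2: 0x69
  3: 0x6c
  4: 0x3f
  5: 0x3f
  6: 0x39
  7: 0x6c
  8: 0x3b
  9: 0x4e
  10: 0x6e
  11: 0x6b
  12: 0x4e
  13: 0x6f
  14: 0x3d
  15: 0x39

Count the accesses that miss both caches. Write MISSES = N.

  [0] addr=0x4f blk=9 s=1: MISS | VC []
  [1] addr=0x3c blk=7 s=1: MISS | VC [9]
  [2] addr=0x69 blk=13 s=1: MISS | VC [9, 7]
  [3] addr=0x6c blk=13 s=1: L1-HIT | VC [9, 7]
  [4] addr=0x3f blk=7 s=1: VC-HIT | VC [9, 13]
  [5] addr=0x3f blk=7 s=1: L1-HIT | VC [9, 13]
  [6] addr=0x39 blk=7 s=1: L1-HIT | VC [9, 13]
  [7] addr=0x6c blk=13 s=1: VC-HIT | VC [9, 7]
  [8] addr=0x3b blk=7 s=1: VC-HIT | VC [9, 13]
  [9] addr=0x4e blk=9 s=1: VC-HIT | VC [7, 13]
  [10] addr=0x6e blk=13 s=1: VC-HIT | VC [7, 9]
  [11] addr=0x6b blk=13 s=1: L1-HIT | VC [7, 9]
  [12] addr=0x4e blk=9 s=1: VC-HIT | VC [7, 13]
  [13] addr=0x6f blk=13 s=1: VC-HIT | VC [7, 9]
  [14] addr=0x3d blk=7 s=1: VC-HIT | VC [13, 9]
  [15] addr=0x39 blk=7 s=1: L1-HIT | VC [13, 9]

MISSES = 3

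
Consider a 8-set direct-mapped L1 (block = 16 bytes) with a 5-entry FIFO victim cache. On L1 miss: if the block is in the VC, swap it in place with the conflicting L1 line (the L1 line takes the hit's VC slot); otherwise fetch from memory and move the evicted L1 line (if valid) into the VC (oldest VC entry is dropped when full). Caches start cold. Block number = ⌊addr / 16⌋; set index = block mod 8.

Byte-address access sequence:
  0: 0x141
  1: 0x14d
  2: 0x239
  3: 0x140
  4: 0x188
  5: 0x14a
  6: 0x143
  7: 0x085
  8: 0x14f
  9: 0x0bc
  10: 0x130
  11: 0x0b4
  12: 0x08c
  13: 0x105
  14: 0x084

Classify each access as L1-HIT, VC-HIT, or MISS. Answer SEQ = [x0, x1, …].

SEQ = [MISS, L1-HIT, MISS, L1-HIT, MISS, L1-HIT, L1-HIT, MISS, L1-HIT, MISS, MISS, VC-HIT, L1-HIT, MISS, VC-HIT]

  [0] addr=0x141 blk=20 s=4: MISS | VC []
  [1] addr=0x14d blk=20 s=4: L1-HIT | VC []
  [2] addr=0x239 blk=35 s=3: MISS | VC []
  [3] addr=0x140 blk=20 s=4: L1-HIT | VC []
  [4] addr=0x188 blk=24 s=0: MISS | VC []
  [5] addr=0x14a blk=20 s=4: L1-HIT | VC []
  [6] addr=0x143 blk=20 s=4: L1-HIT | VC []
  [7] addr=0x85 blk=8 s=0: MISS | VC [24]
  [8] addr=0x14f blk=20 s=4: L1-HIT | VC [24]
  [9] addr=0xbc blk=11 s=3: MISS | VC [24, 35]
  [10] addr=0x130 blk=19 s=3: MISS | VC [24, 35, 11]
  [11] addr=0xb4 blk=11 s=3: VC-HIT | VC [24, 35, 19]
  [12] addr=0x8c blk=8 s=0: L1-HIT | VC [24, 35, 19]
  [13] addr=0x105 blk=16 s=0: MISS | VC [24, 35, 19, 8]
  [14] addr=0x84 blk=8 s=0: VC-HIT | VC [24, 35, 19, 16]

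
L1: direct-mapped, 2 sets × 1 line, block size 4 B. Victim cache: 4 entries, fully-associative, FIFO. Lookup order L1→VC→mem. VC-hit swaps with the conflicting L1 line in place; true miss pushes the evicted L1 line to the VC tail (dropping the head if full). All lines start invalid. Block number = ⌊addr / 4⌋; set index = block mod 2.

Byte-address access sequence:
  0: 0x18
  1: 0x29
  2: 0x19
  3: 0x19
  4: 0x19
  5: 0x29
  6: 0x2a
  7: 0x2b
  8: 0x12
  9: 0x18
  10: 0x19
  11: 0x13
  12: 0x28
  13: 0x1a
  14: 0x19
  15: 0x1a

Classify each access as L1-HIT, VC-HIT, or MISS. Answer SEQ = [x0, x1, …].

#0 0x18→b6/s0 MISS; vc=[]
#1 0x29→b10/s0 MISS; vc=[6]
#2 0x19→b6/s0 VC-HIT; vc=[10]
#3 0x19→b6/s0 L1-HIT; vc=[10]
#4 0x19→b6/s0 L1-HIT; vc=[10]
#5 0x29→b10/s0 VC-HIT; vc=[6]
#6 0x2a→b10/s0 L1-HIT; vc=[6]
#7 0x2b→b10/s0 L1-HIT; vc=[6]
#8 0x12→b4/s0 MISS; vc=[6,10]
#9 0x18→b6/s0 VC-HIT; vc=[4,10]
#10 0x19→b6/s0 L1-HIT; vc=[4,10]
#11 0x13→b4/s0 VC-HIT; vc=[6,10]
#12 0x28→b10/s0 VC-HIT; vc=[6,4]
#13 0x1a→b6/s0 VC-HIT; vc=[10,4]
#14 0x19→b6/s0 L1-HIT; vc=[10,4]
#15 0x1a→b6/s0 L1-HIT; vc=[10,4]

SEQ = [MISS, MISS, VC-HIT, L1-HIT, L1-HIT, VC-HIT, L1-HIT, L1-HIT, MISS, VC-HIT, L1-HIT, VC-HIT, VC-HIT, VC-HIT, L1-HIT, L1-HIT]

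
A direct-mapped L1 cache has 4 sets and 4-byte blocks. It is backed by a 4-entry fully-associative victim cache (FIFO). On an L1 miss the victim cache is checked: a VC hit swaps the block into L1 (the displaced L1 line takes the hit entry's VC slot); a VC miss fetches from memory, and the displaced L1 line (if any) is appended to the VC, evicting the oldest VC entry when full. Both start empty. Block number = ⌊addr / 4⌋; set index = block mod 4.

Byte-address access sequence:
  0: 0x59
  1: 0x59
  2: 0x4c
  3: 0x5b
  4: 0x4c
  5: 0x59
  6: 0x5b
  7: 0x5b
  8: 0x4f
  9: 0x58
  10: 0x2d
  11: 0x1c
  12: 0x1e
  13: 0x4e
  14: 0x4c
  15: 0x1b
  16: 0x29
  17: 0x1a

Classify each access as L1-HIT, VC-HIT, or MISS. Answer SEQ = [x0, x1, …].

0: 0x59 (blk 22, set 2) → MISS  vc=[]
1: 0x59 (blk 22, set 2) → L1-HIT  vc=[]
2: 0x4c (blk 19, set 3) → MISS  vc=[]
3: 0x5b (blk 22, set 2) → L1-HIT  vc=[]
4: 0x4c (blk 19, set 3) → L1-HIT  vc=[]
5: 0x59 (blk 22, set 2) → L1-HIT  vc=[]
6: 0x5b (blk 22, set 2) → L1-HIT  vc=[]
7: 0x5b (blk 22, set 2) → L1-HIT  vc=[]
8: 0x4f (blk 19, set 3) → L1-HIT  vc=[]
9: 0x58 (blk 22, set 2) → L1-HIT  vc=[]
10: 0x2d (blk 11, set 3) → MISS  vc=[19]
11: 0x1c (blk 7, set 3) → MISS  vc=[19, 11]
12: 0x1e (blk 7, set 3) → L1-HIT  vc=[19, 11]
13: 0x4e (blk 19, set 3) → VC-HIT  vc=[7, 11]
14: 0x4c (blk 19, set 3) → L1-HIT  vc=[7, 11]
15: 0x1b (blk 6, set 2) → MISS  vc=[7, 11, 22]
16: 0x29 (blk 10, set 2) → MISS  vc=[7, 11, 22, 6]
17: 0x1a (blk 6, set 2) → VC-HIT  vc=[7, 11, 22, 10]

SEQ = [MISS, L1-HIT, MISS, L1-HIT, L1-HIT, L1-HIT, L1-HIT, L1-HIT, L1-HIT, L1-HIT, MISS, MISS, L1-HIT, VC-HIT, L1-HIT, MISS, MISS, VC-HIT]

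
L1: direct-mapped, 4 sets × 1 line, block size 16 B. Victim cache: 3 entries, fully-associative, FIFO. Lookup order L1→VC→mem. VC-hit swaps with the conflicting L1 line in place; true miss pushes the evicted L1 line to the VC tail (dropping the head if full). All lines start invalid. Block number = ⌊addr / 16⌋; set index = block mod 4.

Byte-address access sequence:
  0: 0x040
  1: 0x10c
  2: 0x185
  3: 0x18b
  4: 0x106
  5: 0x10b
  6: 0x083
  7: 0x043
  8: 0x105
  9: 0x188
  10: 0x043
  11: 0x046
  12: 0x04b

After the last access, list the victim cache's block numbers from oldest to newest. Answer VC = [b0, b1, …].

VC = [8, 16, 24]

  [0] addr=0x40 blk=4 s=0: MISS | VC []
  [1] addr=0x10c blk=16 s=0: MISS | VC [4]
  [2] addr=0x185 blk=24 s=0: MISS | VC [4, 16]
  [3] addr=0x18b blk=24 s=0: L1-HIT | VC [4, 16]
  [4] addr=0x106 blk=16 s=0: VC-HIT | VC [4, 24]
  [5] addr=0x10b blk=16 s=0: L1-HIT | VC [4, 24]
  [6] addr=0x83 blk=8 s=0: MISS | VC [4, 24, 16]
  [7] addr=0x43 blk=4 s=0: VC-HIT | VC [8, 24, 16]
  [8] addr=0x105 blk=16 s=0: VC-HIT | VC [8, 24, 4]
  [9] addr=0x188 blk=24 s=0: VC-HIT | VC [8, 16, 4]
  [10] addr=0x43 blk=4 s=0: VC-HIT | VC [8, 16, 24]
  [11] addr=0x46 blk=4 s=0: L1-HIT | VC [8, 16, 24]
  [12] addr=0x4b blk=4 s=0: L1-HIT | VC [8, 16, 24]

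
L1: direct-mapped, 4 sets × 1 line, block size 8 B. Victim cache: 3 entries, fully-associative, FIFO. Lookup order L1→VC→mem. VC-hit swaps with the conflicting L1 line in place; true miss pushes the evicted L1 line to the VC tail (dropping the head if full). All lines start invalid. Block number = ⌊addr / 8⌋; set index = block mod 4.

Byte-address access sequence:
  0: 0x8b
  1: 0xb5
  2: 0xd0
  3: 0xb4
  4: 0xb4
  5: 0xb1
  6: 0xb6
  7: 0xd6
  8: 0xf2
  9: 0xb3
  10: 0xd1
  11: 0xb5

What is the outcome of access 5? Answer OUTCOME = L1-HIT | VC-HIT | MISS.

  [0] addr=0x8b blk=17 s=1: MISS | VC []
  [1] addr=0xb5 blk=22 s=2: MISS | VC []
  [2] addr=0xd0 blk=26 s=2: MISS | VC [22]
  [3] addr=0xb4 blk=22 s=2: VC-HIT | VC [26]
  [4] addr=0xb4 blk=22 s=2: L1-HIT | VC [26]
  [5] addr=0xb1 blk=22 s=2: L1-HIT | VC [26]
  [6] addr=0xb6 blk=22 s=2: L1-HIT | VC [26]
  [7] addr=0xd6 blk=26 s=2: VC-HIT | VC [22]
  [8] addr=0xf2 blk=30 s=2: MISS | VC [22, 26]
  [9] addr=0xb3 blk=22 s=2: VC-HIT | VC [30, 26]
  [10] addr=0xd1 blk=26 s=2: VC-HIT | VC [30, 22]
  [11] addr=0xb5 blk=22 s=2: VC-HIT | VC [30, 26]

OUTCOME = L1-HIT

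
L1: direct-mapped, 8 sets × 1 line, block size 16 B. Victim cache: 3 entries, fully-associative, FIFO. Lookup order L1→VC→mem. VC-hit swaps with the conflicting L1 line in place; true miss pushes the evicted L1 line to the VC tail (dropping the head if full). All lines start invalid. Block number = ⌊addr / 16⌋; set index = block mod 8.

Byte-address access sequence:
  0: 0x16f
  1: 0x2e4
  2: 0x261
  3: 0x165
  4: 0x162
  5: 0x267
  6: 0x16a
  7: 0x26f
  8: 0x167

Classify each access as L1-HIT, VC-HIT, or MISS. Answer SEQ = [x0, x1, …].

SEQ = [MISS, MISS, MISS, VC-HIT, L1-HIT, VC-HIT, VC-HIT, VC-HIT, VC-HIT]

#0 0x16f→b22/s6 MISS; vc=[]
#1 0x2e4→b46/s6 MISS; vc=[22]
#2 0x261→b38/s6 MISS; vc=[22,46]
#3 0x165→b22/s6 VC-HIT; vc=[38,46]
#4 0x162→b22/s6 L1-HIT; vc=[38,46]
#5 0x267→b38/s6 VC-HIT; vc=[22,46]
#6 0x16a→b22/s6 VC-HIT; vc=[38,46]
#7 0x26f→b38/s6 VC-HIT; vc=[22,46]
#8 0x167→b22/s6 VC-HIT; vc=[38,46]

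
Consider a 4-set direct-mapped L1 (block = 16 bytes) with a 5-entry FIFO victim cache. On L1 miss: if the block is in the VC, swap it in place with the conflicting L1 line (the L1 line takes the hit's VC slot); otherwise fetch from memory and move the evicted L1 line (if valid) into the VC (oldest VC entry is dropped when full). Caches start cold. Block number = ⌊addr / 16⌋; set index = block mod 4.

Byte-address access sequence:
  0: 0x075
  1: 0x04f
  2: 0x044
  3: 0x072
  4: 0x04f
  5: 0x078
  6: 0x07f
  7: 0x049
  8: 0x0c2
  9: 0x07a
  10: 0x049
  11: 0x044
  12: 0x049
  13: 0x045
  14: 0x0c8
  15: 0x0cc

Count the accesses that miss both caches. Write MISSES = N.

#0 0x75→b7/s3 MISS; vc=[]
#1 0x4f→b4/s0 MISS; vc=[]
#2 0x44→b4/s0 L1-HIT; vc=[]
#3 0x72→b7/s3 L1-HIT; vc=[]
#4 0x4f→b4/s0 L1-HIT; vc=[]
#5 0x78→b7/s3 L1-HIT; vc=[]
#6 0x7f→b7/s3 L1-HIT; vc=[]
#7 0x49→b4/s0 L1-HIT; vc=[]
#8 0xc2→b12/s0 MISS; vc=[4]
#9 0x7a→b7/s3 L1-HIT; vc=[4]
#10 0x49→b4/s0 VC-HIT; vc=[12]
#11 0x44→b4/s0 L1-HIT; vc=[12]
#12 0x49→b4/s0 L1-HIT; vc=[12]
#13 0x45→b4/s0 L1-HIT; vc=[12]
#14 0xc8→b12/s0 VC-HIT; vc=[4]
#15 0xcc→b12/s0 L1-HIT; vc=[4]

MISSES = 3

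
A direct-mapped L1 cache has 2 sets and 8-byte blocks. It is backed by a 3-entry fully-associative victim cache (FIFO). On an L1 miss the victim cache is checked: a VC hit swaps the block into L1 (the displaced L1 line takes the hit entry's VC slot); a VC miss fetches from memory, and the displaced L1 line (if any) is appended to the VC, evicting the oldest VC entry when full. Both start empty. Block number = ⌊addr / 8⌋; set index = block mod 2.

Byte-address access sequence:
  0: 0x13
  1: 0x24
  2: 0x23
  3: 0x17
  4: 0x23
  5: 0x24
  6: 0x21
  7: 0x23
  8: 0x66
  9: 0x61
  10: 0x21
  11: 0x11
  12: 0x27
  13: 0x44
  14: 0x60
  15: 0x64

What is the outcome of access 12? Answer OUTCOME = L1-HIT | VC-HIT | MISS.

OUTCOME = VC-HIT

#0 0x13→b2/s0 MISS; vc=[]
#1 0x24→b4/s0 MISS; vc=[2]
#2 0x23→b4/s0 L1-HIT; vc=[2]
#3 0x17→b2/s0 VC-HIT; vc=[4]
#4 0x23→b4/s0 VC-HIT; vc=[2]
#5 0x24→b4/s0 L1-HIT; vc=[2]
#6 0x21→b4/s0 L1-HIT; vc=[2]
#7 0x23→b4/s0 L1-HIT; vc=[2]
#8 0x66→b12/s0 MISS; vc=[2,4]
#9 0x61→b12/s0 L1-HIT; vc=[2,4]
#10 0x21→b4/s0 VC-HIT; vc=[2,12]
#11 0x11→b2/s0 VC-HIT; vc=[4,12]
#12 0x27→b4/s0 VC-HIT; vc=[2,12]
#13 0x44→b8/s0 MISS; vc=[2,12,4]
#14 0x60→b12/s0 VC-HIT; vc=[2,8,4]
#15 0x64→b12/s0 L1-HIT; vc=[2,8,4]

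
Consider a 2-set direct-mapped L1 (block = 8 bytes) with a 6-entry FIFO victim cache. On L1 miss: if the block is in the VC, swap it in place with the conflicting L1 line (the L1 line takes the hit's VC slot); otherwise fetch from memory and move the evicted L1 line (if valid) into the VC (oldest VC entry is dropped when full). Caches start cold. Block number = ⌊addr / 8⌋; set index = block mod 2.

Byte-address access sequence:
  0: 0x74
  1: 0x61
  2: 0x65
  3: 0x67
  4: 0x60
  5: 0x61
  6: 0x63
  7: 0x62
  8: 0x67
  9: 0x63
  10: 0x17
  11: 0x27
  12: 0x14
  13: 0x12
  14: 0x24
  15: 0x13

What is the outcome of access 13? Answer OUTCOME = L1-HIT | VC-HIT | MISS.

0: 0x74 (blk 14, set 0) → MISS  vc=[]
1: 0x61 (blk 12, set 0) → MISS  vc=[14]
2: 0x65 (blk 12, set 0) → L1-HIT  vc=[14]
3: 0x67 (blk 12, set 0) → L1-HIT  vc=[14]
4: 0x60 (blk 12, set 0) → L1-HIT  vc=[14]
5: 0x61 (blk 12, set 0) → L1-HIT  vc=[14]
6: 0x63 (blk 12, set 0) → L1-HIT  vc=[14]
7: 0x62 (blk 12, set 0) → L1-HIT  vc=[14]
8: 0x67 (blk 12, set 0) → L1-HIT  vc=[14]
9: 0x63 (blk 12, set 0) → L1-HIT  vc=[14]
10: 0x17 (blk 2, set 0) → MISS  vc=[14, 12]
11: 0x27 (blk 4, set 0) → MISS  vc=[14, 12, 2]
12: 0x14 (blk 2, set 0) → VC-HIT  vc=[14, 12, 4]
13: 0x12 (blk 2, set 0) → L1-HIT  vc=[14, 12, 4]
14: 0x24 (blk 4, set 0) → VC-HIT  vc=[14, 12, 2]
15: 0x13 (blk 2, set 0) → VC-HIT  vc=[14, 12, 4]

OUTCOME = L1-HIT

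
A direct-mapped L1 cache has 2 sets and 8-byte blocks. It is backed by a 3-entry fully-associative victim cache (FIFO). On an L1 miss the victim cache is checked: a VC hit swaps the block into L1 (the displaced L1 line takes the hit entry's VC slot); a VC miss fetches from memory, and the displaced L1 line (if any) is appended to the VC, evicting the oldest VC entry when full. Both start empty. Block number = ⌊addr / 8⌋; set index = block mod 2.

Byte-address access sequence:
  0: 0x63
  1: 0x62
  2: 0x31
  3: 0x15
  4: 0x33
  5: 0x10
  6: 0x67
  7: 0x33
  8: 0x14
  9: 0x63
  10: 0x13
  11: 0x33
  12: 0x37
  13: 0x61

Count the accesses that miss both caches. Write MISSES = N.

MISSES = 3

  [0] addr=0x63 blk=12 s=0: MISS | VC []
  [1] addr=0x62 blk=12 s=0: L1-HIT | VC []
  [2] addr=0x31 blk=6 s=0: MISS | VC [12]
  [3] addr=0x15 blk=2 s=0: MISS | VC [12, 6]
  [4] addr=0x33 blk=6 s=0: VC-HIT | VC [12, 2]
  [5] addr=0x10 blk=2 s=0: VC-HIT | VC [12, 6]
  [6] addr=0x67 blk=12 s=0: VC-HIT | VC [2, 6]
  [7] addr=0x33 blk=6 s=0: VC-HIT | VC [2, 12]
  [8] addr=0x14 blk=2 s=0: VC-HIT | VC [6, 12]
  [9] addr=0x63 blk=12 s=0: VC-HIT | VC [6, 2]
  [10] addr=0x13 blk=2 s=0: VC-HIT | VC [6, 12]
  [11] addr=0x33 blk=6 s=0: VC-HIT | VC [2, 12]
  [12] addr=0x37 blk=6 s=0: L1-HIT | VC [2, 12]
  [13] addr=0x61 blk=12 s=0: VC-HIT | VC [2, 6]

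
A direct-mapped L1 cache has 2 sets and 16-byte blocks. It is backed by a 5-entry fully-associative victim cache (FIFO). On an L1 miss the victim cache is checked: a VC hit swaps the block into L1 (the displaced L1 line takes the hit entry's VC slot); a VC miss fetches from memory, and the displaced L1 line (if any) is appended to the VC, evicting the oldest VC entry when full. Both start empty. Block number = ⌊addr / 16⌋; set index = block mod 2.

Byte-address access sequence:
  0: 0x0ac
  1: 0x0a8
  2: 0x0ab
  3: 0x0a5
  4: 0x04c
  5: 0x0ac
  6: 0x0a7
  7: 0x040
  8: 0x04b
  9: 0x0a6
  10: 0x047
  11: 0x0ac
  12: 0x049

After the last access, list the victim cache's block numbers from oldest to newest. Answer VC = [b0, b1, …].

VC = [10]

0: 0xac (blk 10, set 0) → MISS  vc=[]
1: 0xa8 (blk 10, set 0) → L1-HIT  vc=[]
2: 0xab (blk 10, set 0) → L1-HIT  vc=[]
3: 0xa5 (blk 10, set 0) → L1-HIT  vc=[]
4: 0x4c (blk 4, set 0) → MISS  vc=[10]
5: 0xac (blk 10, set 0) → VC-HIT  vc=[4]
6: 0xa7 (blk 10, set 0) → L1-HIT  vc=[4]
7: 0x40 (blk 4, set 0) → VC-HIT  vc=[10]
8: 0x4b (blk 4, set 0) → L1-HIT  vc=[10]
9: 0xa6 (blk 10, set 0) → VC-HIT  vc=[4]
10: 0x47 (blk 4, set 0) → VC-HIT  vc=[10]
11: 0xac (blk 10, set 0) → VC-HIT  vc=[4]
12: 0x49 (blk 4, set 0) → VC-HIT  vc=[10]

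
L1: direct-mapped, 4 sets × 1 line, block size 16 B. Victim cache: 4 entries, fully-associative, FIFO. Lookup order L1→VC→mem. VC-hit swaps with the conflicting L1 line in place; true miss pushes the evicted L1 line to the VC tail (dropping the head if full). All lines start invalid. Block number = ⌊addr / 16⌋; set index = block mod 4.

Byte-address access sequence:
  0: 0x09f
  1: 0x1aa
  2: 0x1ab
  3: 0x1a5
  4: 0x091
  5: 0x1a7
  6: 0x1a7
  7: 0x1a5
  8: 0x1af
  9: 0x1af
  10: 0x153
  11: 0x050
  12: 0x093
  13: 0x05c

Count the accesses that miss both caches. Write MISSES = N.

MISSES = 4

0: 0x9f (blk 9, set 1) → MISS  vc=[]
1: 0x1aa (blk 26, set 2) → MISS  vc=[]
2: 0x1ab (blk 26, set 2) → L1-HIT  vc=[]
3: 0x1a5 (blk 26, set 2) → L1-HIT  vc=[]
4: 0x91 (blk 9, set 1) → L1-HIT  vc=[]
5: 0x1a7 (blk 26, set 2) → L1-HIT  vc=[]
6: 0x1a7 (blk 26, set 2) → L1-HIT  vc=[]
7: 0x1a5 (blk 26, set 2) → L1-HIT  vc=[]
8: 0x1af (blk 26, set 2) → L1-HIT  vc=[]
9: 0x1af (blk 26, set 2) → L1-HIT  vc=[]
10: 0x153 (blk 21, set 1) → MISS  vc=[9]
11: 0x50 (blk 5, set 1) → MISS  vc=[9, 21]
12: 0x93 (blk 9, set 1) → VC-HIT  vc=[5, 21]
13: 0x5c (blk 5, set 1) → VC-HIT  vc=[9, 21]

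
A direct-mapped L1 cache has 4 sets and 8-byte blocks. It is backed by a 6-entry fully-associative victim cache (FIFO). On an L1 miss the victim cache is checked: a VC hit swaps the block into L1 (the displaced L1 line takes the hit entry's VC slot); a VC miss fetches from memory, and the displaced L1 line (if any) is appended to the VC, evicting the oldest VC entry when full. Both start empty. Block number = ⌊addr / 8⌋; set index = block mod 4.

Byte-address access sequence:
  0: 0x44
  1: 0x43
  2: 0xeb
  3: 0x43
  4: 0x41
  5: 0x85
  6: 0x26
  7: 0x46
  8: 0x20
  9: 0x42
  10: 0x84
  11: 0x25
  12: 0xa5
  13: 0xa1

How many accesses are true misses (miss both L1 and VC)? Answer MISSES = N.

#0 0x44→b8/s0 MISS; vc=[]
#1 0x43→b8/s0 L1-HIT; vc=[]
#2 0xeb→b29/s1 MISS; vc=[]
#3 0x43→b8/s0 L1-HIT; vc=[]
#4 0x41→b8/s0 L1-HIT; vc=[]
#5 0x85→b16/s0 MISS; vc=[8]
#6 0x26→b4/s0 MISS; vc=[8,16]
#7 0x46→b8/s0 VC-HIT; vc=[4,16]
#8 0x20→b4/s0 VC-HIT; vc=[8,16]
#9 0x42→b8/s0 VC-HIT; vc=[4,16]
#10 0x84→b16/s0 VC-HIT; vc=[4,8]
#11 0x25→b4/s0 VC-HIT; vc=[16,8]
#12 0xa5→b20/s0 MISS; vc=[16,8,4]
#13 0xa1→b20/s0 L1-HIT; vc=[16,8,4]

MISSES = 5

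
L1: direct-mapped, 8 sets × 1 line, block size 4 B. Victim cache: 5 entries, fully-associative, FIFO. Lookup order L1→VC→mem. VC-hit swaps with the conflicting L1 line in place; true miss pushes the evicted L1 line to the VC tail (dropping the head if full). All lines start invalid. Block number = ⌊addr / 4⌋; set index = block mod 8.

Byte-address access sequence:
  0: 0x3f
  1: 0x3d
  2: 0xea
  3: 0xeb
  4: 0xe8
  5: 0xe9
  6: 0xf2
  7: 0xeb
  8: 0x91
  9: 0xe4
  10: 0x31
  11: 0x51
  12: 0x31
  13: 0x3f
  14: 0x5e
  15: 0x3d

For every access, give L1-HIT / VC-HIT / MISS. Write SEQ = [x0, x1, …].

SEQ = [MISS, L1-HIT, MISS, L1-HIT, L1-HIT, L1-HIT, MISS, L1-HIT, MISS, MISS, MISS, MISS, VC-HIT, L1-HIT, MISS, VC-HIT]

0: 0x3f (blk 15, set 7) → MISS  vc=[]
1: 0x3d (blk 15, set 7) → L1-HIT  vc=[]
2: 0xea (blk 58, set 2) → MISS  vc=[]
3: 0xeb (blk 58, set 2) → L1-HIT  vc=[]
4: 0xe8 (blk 58, set 2) → L1-HIT  vc=[]
5: 0xe9 (blk 58, set 2) → L1-HIT  vc=[]
6: 0xf2 (blk 60, set 4) → MISS  vc=[]
7: 0xeb (blk 58, set 2) → L1-HIT  vc=[]
8: 0x91 (blk 36, set 4) → MISS  vc=[60]
9: 0xe4 (blk 57, set 1) → MISS  vc=[60]
10: 0x31 (blk 12, set 4) → MISS  vc=[60, 36]
11: 0x51 (blk 20, set 4) → MISS  vc=[60, 36, 12]
12: 0x31 (blk 12, set 4) → VC-HIT  vc=[60, 36, 20]
13: 0x3f (blk 15, set 7) → L1-HIT  vc=[60, 36, 20]
14: 0x5e (blk 23, set 7) → MISS  vc=[60, 36, 20, 15]
15: 0x3d (blk 15, set 7) → VC-HIT  vc=[60, 36, 20, 23]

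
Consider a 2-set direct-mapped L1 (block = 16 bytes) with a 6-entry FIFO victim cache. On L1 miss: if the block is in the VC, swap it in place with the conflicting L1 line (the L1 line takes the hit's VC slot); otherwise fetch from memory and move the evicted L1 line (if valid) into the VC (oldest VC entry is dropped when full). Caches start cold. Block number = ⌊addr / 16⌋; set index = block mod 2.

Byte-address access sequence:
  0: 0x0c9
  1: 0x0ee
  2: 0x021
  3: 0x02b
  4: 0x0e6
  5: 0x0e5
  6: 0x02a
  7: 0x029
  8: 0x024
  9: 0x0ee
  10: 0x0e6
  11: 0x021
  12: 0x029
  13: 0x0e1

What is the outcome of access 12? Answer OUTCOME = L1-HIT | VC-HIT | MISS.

0: 0xc9 (blk 12, set 0) → MISS  vc=[]
1: 0xee (blk 14, set 0) → MISS  vc=[12]
2: 0x21 (blk 2, set 0) → MISS  vc=[12, 14]
3: 0x2b (blk 2, set 0) → L1-HIT  vc=[12, 14]
4: 0xe6 (blk 14, set 0) → VC-HIT  vc=[12, 2]
5: 0xe5 (blk 14, set 0) → L1-HIT  vc=[12, 2]
6: 0x2a (blk 2, set 0) → VC-HIT  vc=[12, 14]
7: 0x29 (blk 2, set 0) → L1-HIT  vc=[12, 14]
8: 0x24 (blk 2, set 0) → L1-HIT  vc=[12, 14]
9: 0xee (blk 14, set 0) → VC-HIT  vc=[12, 2]
10: 0xe6 (blk 14, set 0) → L1-HIT  vc=[12, 2]
11: 0x21 (blk 2, set 0) → VC-HIT  vc=[12, 14]
12: 0x29 (blk 2, set 0) → L1-HIT  vc=[12, 14]
13: 0xe1 (blk 14, set 0) → VC-HIT  vc=[12, 2]

OUTCOME = L1-HIT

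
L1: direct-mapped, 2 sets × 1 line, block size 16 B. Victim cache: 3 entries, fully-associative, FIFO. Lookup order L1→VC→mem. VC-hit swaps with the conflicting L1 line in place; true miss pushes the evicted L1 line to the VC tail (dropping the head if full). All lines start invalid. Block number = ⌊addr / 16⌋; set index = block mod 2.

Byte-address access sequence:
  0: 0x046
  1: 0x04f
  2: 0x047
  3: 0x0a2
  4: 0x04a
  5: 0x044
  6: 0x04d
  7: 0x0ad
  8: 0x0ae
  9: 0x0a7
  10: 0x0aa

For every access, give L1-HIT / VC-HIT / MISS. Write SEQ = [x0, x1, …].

0: 0x46 (blk 4, set 0) → MISS  vc=[]
1: 0x4f (blk 4, set 0) → L1-HIT  vc=[]
2: 0x47 (blk 4, set 0) → L1-HIT  vc=[]
3: 0xa2 (blk 10, set 0) → MISS  vc=[4]
4: 0x4a (blk 4, set 0) → VC-HIT  vc=[10]
5: 0x44 (blk 4, set 0) → L1-HIT  vc=[10]
6: 0x4d (blk 4, set 0) → L1-HIT  vc=[10]
7: 0xad (blk 10, set 0) → VC-HIT  vc=[4]
8: 0xae (blk 10, set 0) → L1-HIT  vc=[4]
9: 0xa7 (blk 10, set 0) → L1-HIT  vc=[4]
10: 0xaa (blk 10, set 0) → L1-HIT  vc=[4]

SEQ = [MISS, L1-HIT, L1-HIT, MISS, VC-HIT, L1-HIT, L1-HIT, VC-HIT, L1-HIT, L1-HIT, L1-HIT]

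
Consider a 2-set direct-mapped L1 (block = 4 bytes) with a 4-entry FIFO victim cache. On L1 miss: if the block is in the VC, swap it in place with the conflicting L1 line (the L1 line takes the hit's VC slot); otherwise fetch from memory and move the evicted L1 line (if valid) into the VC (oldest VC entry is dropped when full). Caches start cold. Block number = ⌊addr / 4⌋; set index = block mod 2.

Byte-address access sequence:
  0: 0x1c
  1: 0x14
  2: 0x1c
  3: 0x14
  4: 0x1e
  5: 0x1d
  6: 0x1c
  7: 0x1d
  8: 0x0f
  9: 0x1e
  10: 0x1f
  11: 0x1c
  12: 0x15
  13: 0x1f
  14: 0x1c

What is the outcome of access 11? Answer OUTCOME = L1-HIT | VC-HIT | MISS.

  [0] addr=0x1c blk=7 s=1: MISS | VC []
  [1] addr=0x14 blk=5 s=1: MISS | VC [7]
  [2] addr=0x1c blk=7 s=1: VC-HIT | VC [5]
  [3] addr=0x14 blk=5 s=1: VC-HIT | VC [7]
  [4] addr=0x1e blk=7 s=1: VC-HIT | VC [5]
  [5] addr=0x1d blk=7 s=1: L1-HIT | VC [5]
  [6] addr=0x1c blk=7 s=1: L1-HIT | VC [5]
  [7] addr=0x1d blk=7 s=1: L1-HIT | VC [5]
  [8] addr=0xf blk=3 s=1: MISS | VC [5, 7]
  [9] addr=0x1e blk=7 s=1: VC-HIT | VC [5, 3]
  [10] addr=0x1f blk=7 s=1: L1-HIT | VC [5, 3]
  [11] addr=0x1c blk=7 s=1: L1-HIT | VC [5, 3]
  [12] addr=0x15 blk=5 s=1: VC-HIT | VC [7, 3]
  [13] addr=0x1f blk=7 s=1: VC-HIT | VC [5, 3]
  [14] addr=0x1c blk=7 s=1: L1-HIT | VC [5, 3]

OUTCOME = L1-HIT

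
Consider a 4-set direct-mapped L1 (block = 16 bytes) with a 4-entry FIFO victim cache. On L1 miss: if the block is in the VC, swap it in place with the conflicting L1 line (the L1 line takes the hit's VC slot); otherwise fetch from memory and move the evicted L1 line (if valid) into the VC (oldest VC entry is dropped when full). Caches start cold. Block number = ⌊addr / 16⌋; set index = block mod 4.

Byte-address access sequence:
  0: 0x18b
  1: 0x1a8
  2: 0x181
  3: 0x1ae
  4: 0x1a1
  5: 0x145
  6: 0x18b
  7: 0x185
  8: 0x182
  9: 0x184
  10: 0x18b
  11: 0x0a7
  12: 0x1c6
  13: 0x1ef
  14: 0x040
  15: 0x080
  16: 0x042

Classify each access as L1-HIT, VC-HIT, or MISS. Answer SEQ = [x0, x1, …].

SEQ = [MISS, MISS, L1-HIT, L1-HIT, L1-HIT, MISS, VC-HIT, L1-HIT, L1-HIT, L1-HIT, L1-HIT, MISS, MISS, MISS, MISS, MISS, VC-HIT]

0: 0x18b (blk 24, set 0) → MISS  vc=[]
1: 0x1a8 (blk 26, set 2) → MISS  vc=[]
2: 0x181 (blk 24, set 0) → L1-HIT  vc=[]
3: 0x1ae (blk 26, set 2) → L1-HIT  vc=[]
4: 0x1a1 (blk 26, set 2) → L1-HIT  vc=[]
5: 0x145 (blk 20, set 0) → MISS  vc=[24]
6: 0x18b (blk 24, set 0) → VC-HIT  vc=[20]
7: 0x185 (blk 24, set 0) → L1-HIT  vc=[20]
8: 0x182 (blk 24, set 0) → L1-HIT  vc=[20]
9: 0x184 (blk 24, set 0) → L1-HIT  vc=[20]
10: 0x18b (blk 24, set 0) → L1-HIT  vc=[20]
11: 0xa7 (blk 10, set 2) → MISS  vc=[20, 26]
12: 0x1c6 (blk 28, set 0) → MISS  vc=[20, 26, 24]
13: 0x1ef (blk 30, set 2) → MISS  vc=[20, 26, 24, 10]
14: 0x40 (blk 4, set 0) → MISS  vc=[26, 24, 10, 28]
15: 0x80 (blk 8, set 0) → MISS  vc=[24, 10, 28, 4]
16: 0x42 (blk 4, set 0) → VC-HIT  vc=[24, 10, 28, 8]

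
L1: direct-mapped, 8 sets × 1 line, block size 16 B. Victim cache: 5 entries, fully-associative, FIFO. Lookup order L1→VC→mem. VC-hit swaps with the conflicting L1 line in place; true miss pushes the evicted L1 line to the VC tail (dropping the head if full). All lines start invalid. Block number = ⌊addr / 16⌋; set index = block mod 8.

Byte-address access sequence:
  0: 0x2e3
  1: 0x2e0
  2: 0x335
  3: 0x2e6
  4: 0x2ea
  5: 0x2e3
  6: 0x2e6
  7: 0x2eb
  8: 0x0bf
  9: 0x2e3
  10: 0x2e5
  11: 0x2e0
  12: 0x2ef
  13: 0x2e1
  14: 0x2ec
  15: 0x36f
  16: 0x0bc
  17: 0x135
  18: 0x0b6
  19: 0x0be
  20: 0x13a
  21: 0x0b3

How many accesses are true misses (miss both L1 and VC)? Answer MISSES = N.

#0 0x2e3→b46/s6 MISS; vc=[]
#1 0x2e0→b46/s6 L1-HIT; vc=[]
#2 0x335→b51/s3 MISS; vc=[]
#3 0x2e6→b46/s6 L1-HIT; vc=[]
#4 0x2ea→b46/s6 L1-HIT; vc=[]
#5 0x2e3→b46/s6 L1-HIT; vc=[]
#6 0x2e6→b46/s6 L1-HIT; vc=[]
#7 0x2eb→b46/s6 L1-HIT; vc=[]
#8 0xbf→b11/s3 MISS; vc=[51]
#9 0x2e3→b46/s6 L1-HIT; vc=[51]
#10 0x2e5→b46/s6 L1-HIT; vc=[51]
#11 0x2e0→b46/s6 L1-HIT; vc=[51]
#12 0x2ef→b46/s6 L1-HIT; vc=[51]
#13 0x2e1→b46/s6 L1-HIT; vc=[51]
#14 0x2ec→b46/s6 L1-HIT; vc=[51]
#15 0x36f→b54/s6 MISS; vc=[51,46]
#16 0xbc→b11/s3 L1-HIT; vc=[51,46]
#17 0x135→b19/s3 MISS; vc=[51,46,11]
#18 0xb6→b11/s3 VC-HIT; vc=[51,46,19]
#19 0xbe→b11/s3 L1-HIT; vc=[51,46,19]
#20 0x13a→b19/s3 VC-HIT; vc=[51,46,11]
#21 0xb3→b11/s3 VC-HIT; vc=[51,46,19]

MISSES = 5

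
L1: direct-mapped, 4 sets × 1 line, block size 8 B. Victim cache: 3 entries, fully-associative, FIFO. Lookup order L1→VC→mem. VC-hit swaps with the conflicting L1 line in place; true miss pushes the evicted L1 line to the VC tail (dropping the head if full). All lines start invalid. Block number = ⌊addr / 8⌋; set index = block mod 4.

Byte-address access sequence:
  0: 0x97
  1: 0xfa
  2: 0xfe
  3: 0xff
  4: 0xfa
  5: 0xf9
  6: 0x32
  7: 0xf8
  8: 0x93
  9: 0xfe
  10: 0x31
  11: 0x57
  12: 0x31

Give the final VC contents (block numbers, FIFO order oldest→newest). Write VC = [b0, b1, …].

VC = [18, 10]

#0 0x97→b18/s2 MISS; vc=[]
#1 0xfa→b31/s3 MISS; vc=[]
#2 0xfe→b31/s3 L1-HIT; vc=[]
#3 0xff→b31/s3 L1-HIT; vc=[]
#4 0xfa→b31/s3 L1-HIT; vc=[]
#5 0xf9→b31/s3 L1-HIT; vc=[]
#6 0x32→b6/s2 MISS; vc=[18]
#7 0xf8→b31/s3 L1-HIT; vc=[18]
#8 0x93→b18/s2 VC-HIT; vc=[6]
#9 0xfe→b31/s3 L1-HIT; vc=[6]
#10 0x31→b6/s2 VC-HIT; vc=[18]
#11 0x57→b10/s2 MISS; vc=[18,6]
#12 0x31→b6/s2 VC-HIT; vc=[18,10]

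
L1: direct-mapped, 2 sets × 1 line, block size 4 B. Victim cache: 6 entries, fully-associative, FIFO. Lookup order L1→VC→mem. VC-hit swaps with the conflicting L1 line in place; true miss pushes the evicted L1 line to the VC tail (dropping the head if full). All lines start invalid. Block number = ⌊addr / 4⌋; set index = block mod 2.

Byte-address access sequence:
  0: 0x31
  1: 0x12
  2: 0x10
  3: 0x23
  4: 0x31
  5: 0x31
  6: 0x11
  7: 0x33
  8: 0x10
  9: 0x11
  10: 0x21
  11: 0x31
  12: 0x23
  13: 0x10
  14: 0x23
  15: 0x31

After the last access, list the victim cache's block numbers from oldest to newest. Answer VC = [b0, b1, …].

VC = [4, 8]

0: 0x31 (blk 12, set 0) → MISS  vc=[]
1: 0x12 (blk 4, set 0) → MISS  vc=[12]
2: 0x10 (blk 4, set 0) → L1-HIT  vc=[12]
3: 0x23 (blk 8, set 0) → MISS  vc=[12, 4]
4: 0x31 (blk 12, set 0) → VC-HIT  vc=[8, 4]
5: 0x31 (blk 12, set 0) → L1-HIT  vc=[8, 4]
6: 0x11 (blk 4, set 0) → VC-HIT  vc=[8, 12]
7: 0x33 (blk 12, set 0) → VC-HIT  vc=[8, 4]
8: 0x10 (blk 4, set 0) → VC-HIT  vc=[8, 12]
9: 0x11 (blk 4, set 0) → L1-HIT  vc=[8, 12]
10: 0x21 (blk 8, set 0) → VC-HIT  vc=[4, 12]
11: 0x31 (blk 12, set 0) → VC-HIT  vc=[4, 8]
12: 0x23 (blk 8, set 0) → VC-HIT  vc=[4, 12]
13: 0x10 (blk 4, set 0) → VC-HIT  vc=[8, 12]
14: 0x23 (blk 8, set 0) → VC-HIT  vc=[4, 12]
15: 0x31 (blk 12, set 0) → VC-HIT  vc=[4, 8]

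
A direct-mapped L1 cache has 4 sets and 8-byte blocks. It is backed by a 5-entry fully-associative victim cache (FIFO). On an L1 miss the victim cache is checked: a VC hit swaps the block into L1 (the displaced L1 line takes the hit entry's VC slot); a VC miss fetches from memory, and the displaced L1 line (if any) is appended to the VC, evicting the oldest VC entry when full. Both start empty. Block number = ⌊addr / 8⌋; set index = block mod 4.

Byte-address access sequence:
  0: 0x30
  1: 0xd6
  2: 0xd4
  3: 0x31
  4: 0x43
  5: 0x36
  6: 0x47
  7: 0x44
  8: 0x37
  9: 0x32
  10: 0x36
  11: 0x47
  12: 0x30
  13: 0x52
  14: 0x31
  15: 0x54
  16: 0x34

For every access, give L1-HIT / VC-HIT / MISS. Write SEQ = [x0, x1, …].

SEQ = [MISS, MISS, L1-HIT, VC-HIT, MISS, L1-HIT, L1-HIT, L1-HIT, L1-HIT, L1-HIT, L1-HIT, L1-HIT, L1-HIT, MISS, VC-HIT, VC-HIT, VC-HIT]

#0 0x30→b6/s2 MISS; vc=[]
#1 0xd6→b26/s2 MISS; vc=[6]
#2 0xd4→b26/s2 L1-HIT; vc=[6]
#3 0x31→b6/s2 VC-HIT; vc=[26]
#4 0x43→b8/s0 MISS; vc=[26]
#5 0x36→b6/s2 L1-HIT; vc=[26]
#6 0x47→b8/s0 L1-HIT; vc=[26]
#7 0x44→b8/s0 L1-HIT; vc=[26]
#8 0x37→b6/s2 L1-HIT; vc=[26]
#9 0x32→b6/s2 L1-HIT; vc=[26]
#10 0x36→b6/s2 L1-HIT; vc=[26]
#11 0x47→b8/s0 L1-HIT; vc=[26]
#12 0x30→b6/s2 L1-HIT; vc=[26]
#13 0x52→b10/s2 MISS; vc=[26,6]
#14 0x31→b6/s2 VC-HIT; vc=[26,10]
#15 0x54→b10/s2 VC-HIT; vc=[26,6]
#16 0x34→b6/s2 VC-HIT; vc=[26,10]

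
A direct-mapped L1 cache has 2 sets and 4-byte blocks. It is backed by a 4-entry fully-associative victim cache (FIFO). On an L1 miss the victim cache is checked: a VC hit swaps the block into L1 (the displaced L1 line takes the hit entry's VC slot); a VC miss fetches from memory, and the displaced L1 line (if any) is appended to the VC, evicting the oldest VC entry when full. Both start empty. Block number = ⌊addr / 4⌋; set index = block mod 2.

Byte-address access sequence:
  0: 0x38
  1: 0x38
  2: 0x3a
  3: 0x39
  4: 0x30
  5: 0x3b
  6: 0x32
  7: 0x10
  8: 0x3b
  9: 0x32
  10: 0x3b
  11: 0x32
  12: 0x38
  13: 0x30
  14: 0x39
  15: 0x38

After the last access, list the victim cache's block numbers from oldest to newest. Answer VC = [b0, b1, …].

VC = [4, 12]

  [0] addr=0x38 blk=14 s=0: MISS | VC []
  [1] addr=0x38 blk=14 s=0: L1-HIT | VC []
  [2] addr=0x3a blk=14 s=0: L1-HIT | VC []
  [3] addr=0x39 blk=14 s=0: L1-HIT | VC []
  [4] addr=0x30 blk=12 s=0: MISS | VC [14]
  [5] addr=0x3b blk=14 s=0: VC-HIT | VC [12]
  [6] addr=0x32 blk=12 s=0: VC-HIT | VC [14]
  [7] addr=0x10 blk=4 s=0: MISS | VC [14, 12]
  [8] addr=0x3b blk=14 s=0: VC-HIT | VC [4, 12]
  [9] addr=0x32 blk=12 s=0: VC-HIT | VC [4, 14]
  [10] addr=0x3b blk=14 s=0: VC-HIT | VC [4, 12]
  [11] addr=0x32 blk=12 s=0: VC-HIT | VC [4, 14]
  [12] addr=0x38 blk=14 s=0: VC-HIT | VC [4, 12]
  [13] addr=0x30 blk=12 s=0: VC-HIT | VC [4, 14]
  [14] addr=0x39 blk=14 s=0: VC-HIT | VC [4, 12]
  [15] addr=0x38 blk=14 s=0: L1-HIT | VC [4, 12]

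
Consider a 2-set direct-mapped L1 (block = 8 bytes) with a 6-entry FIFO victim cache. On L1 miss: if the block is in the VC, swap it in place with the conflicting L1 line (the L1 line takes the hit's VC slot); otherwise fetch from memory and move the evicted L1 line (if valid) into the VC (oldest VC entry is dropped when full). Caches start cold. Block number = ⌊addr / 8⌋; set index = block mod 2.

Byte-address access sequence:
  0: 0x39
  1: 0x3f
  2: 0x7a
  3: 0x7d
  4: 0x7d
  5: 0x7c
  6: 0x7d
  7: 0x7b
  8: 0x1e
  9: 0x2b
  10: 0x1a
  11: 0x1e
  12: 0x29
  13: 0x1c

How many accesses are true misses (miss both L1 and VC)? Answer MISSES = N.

#0 0x39→b7/s1 MISS; vc=[]
#1 0x3f→b7/s1 L1-HIT; vc=[]
#2 0x7a→b15/s1 MISS; vc=[7]
#3 0x7d→b15/s1 L1-HIT; vc=[7]
#4 0x7d→b15/s1 L1-HIT; vc=[7]
#5 0x7c→b15/s1 L1-HIT; vc=[7]
#6 0x7d→b15/s1 L1-HIT; vc=[7]
#7 0x7b→b15/s1 L1-HIT; vc=[7]
#8 0x1e→b3/s1 MISS; vc=[7,15]
#9 0x2b→b5/s1 MISS; vc=[7,15,3]
#10 0x1a→b3/s1 VC-HIT; vc=[7,15,5]
#11 0x1e→b3/s1 L1-HIT; vc=[7,15,5]
#12 0x29→b5/s1 VC-HIT; vc=[7,15,3]
#13 0x1c→b3/s1 VC-HIT; vc=[7,15,5]

MISSES = 4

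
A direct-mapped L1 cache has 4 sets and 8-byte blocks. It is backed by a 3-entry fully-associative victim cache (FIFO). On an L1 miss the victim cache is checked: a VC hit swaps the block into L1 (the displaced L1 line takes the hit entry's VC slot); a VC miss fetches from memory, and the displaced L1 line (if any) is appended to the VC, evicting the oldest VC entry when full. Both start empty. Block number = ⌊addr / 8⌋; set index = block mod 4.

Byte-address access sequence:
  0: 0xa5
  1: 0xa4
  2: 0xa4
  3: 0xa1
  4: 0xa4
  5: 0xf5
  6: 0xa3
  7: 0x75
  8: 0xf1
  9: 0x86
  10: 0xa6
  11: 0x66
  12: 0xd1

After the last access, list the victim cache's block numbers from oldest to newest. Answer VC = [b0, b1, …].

  [0] addr=0xa5 blk=20 s=0: MISS | VC []
  [1] addr=0xa4 blk=20 s=0: L1-HIT | VC []
  [2] addr=0xa4 blk=20 s=0: L1-HIT | VC []
  [3] addr=0xa1 blk=20 s=0: L1-HIT | VC []
  [4] addr=0xa4 blk=20 s=0: L1-HIT | VC []
  [5] addr=0xf5 blk=30 s=2: MISS | VC []
  [6] addr=0xa3 blk=20 s=0: L1-HIT | VC []
  [7] addr=0x75 blk=14 s=2: MISS | VC [30]
  [8] addr=0xf1 blk=30 s=2: VC-HIT | VC [14]
  [9] addr=0x86 blk=16 s=0: MISS | VC [14, 20]
  [10] addr=0xa6 blk=20 s=0: VC-HIT | VC [14, 16]
  [11] addr=0x66 blk=12 s=0: MISS | VC [14, 16, 20]
  [12] addr=0xd1 blk=26 s=2: MISS | VC [16, 20, 30]

VC = [16, 20, 30]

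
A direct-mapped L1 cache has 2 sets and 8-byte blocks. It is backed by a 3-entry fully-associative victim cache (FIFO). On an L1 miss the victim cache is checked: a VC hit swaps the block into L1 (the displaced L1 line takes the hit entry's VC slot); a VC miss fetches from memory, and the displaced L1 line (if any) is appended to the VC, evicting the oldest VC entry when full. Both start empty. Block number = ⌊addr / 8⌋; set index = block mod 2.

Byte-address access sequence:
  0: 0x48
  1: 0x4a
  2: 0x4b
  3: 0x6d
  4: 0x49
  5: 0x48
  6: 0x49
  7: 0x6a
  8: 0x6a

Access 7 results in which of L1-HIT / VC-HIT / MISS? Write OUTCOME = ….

OUTCOME = VC-HIT

0: 0x48 (blk 9, set 1) → MISS  vc=[]
1: 0x4a (blk 9, set 1) → L1-HIT  vc=[]
2: 0x4b (blk 9, set 1) → L1-HIT  vc=[]
3: 0x6d (blk 13, set 1) → MISS  vc=[9]
4: 0x49 (blk 9, set 1) → VC-HIT  vc=[13]
5: 0x48 (blk 9, set 1) → L1-HIT  vc=[13]
6: 0x49 (blk 9, set 1) → L1-HIT  vc=[13]
7: 0x6a (blk 13, set 1) → VC-HIT  vc=[9]
8: 0x6a (blk 13, set 1) → L1-HIT  vc=[9]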